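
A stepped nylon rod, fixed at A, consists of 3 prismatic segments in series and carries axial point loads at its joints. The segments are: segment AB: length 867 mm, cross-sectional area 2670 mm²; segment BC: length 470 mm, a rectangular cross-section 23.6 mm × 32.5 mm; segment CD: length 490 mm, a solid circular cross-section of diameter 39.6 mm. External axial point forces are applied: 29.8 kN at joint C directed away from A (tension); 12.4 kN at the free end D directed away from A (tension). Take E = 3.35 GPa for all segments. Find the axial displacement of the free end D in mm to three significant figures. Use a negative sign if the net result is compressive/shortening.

Internal axial forces (sectioning from the free end, tension +): N_CD = 12.4 kN, N_BC = 42.2 kN, N_AB = 42.2 kN.
A_BC = 767 mm².
A_CD = 1232 mm².
δ_AB = 42200·867/(2670·3350) = 4.09 mm
δ_BC = 42200·470/(767·3350) = 7.719 mm
δ_CD = 12400·490/(1232·3350) = 1.473 mm
δ = Σδ_i = 13.28 mm.

13.3 mm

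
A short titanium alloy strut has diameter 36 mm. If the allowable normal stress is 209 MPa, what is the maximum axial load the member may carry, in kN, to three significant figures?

213 kN

A = 1018 mm².
P_max = σ_allow · A = 209 · 1018 = 212700 N = 212.7 kN.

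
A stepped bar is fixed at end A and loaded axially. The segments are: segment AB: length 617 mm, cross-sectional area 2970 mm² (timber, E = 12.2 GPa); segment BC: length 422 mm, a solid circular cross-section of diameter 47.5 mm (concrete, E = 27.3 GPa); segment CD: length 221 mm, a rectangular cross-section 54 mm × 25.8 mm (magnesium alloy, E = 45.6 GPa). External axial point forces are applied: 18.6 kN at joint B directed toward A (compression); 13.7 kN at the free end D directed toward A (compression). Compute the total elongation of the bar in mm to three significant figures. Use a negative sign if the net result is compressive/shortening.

-0.717 mm

Internal axial forces (sectioning from the free end, tension +): N_CD = -13.7 kN, N_BC = -13.7 kN, N_AB = -32.3 kN.
A_BC = 1772 mm².
A_CD = 1393 mm².
δ_AB = -32300·617/(2970·12200) = -0.55 mm
δ_BC = -13700·422/(1772·27300) = -0.1195 mm
δ_CD = -13700·221/(1393·45600) = -0.04766 mm
δ = Σδ_i = -0.7172 mm.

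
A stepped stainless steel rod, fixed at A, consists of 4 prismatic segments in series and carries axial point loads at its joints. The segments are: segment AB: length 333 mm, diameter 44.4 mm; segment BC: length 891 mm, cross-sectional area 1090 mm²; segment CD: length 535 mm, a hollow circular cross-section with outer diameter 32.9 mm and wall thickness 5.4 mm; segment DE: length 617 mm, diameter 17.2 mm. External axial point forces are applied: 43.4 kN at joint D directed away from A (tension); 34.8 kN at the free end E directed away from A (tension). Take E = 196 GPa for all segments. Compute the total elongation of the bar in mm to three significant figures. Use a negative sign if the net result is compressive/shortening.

Internal axial forces (sectioning from the free end, tension +): N_DE = 34.8 kN, N_CD = 78.2 kN, N_BC = 78.2 kN, N_AB = 78.2 kN.
A_AB = 1548 mm².
A_CD = 466.5 mm².
A_DE = 232.4 mm².
δ_AB = 78200·333/(1548·196000) = 0.08581 mm
δ_BC = 78200·891/(1090·196000) = 0.3261 mm
δ_CD = 78200·535/(466.5·196000) = 0.4575 mm
δ_DE = 34800·617/(232.4·196000) = 0.4715 mm
δ = Σδ_i = 1.341 mm.

1.34 mm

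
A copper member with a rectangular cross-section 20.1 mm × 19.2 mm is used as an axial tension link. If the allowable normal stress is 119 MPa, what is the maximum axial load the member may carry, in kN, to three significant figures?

A = 385.9 mm².
P_max = σ_allow · A = 119 · 385.9 = 45920 N = 45.92 kN.

45.9 kN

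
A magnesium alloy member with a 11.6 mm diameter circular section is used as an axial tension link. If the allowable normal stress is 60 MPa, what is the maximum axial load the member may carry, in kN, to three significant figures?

A = 105.7 mm².
P_max = σ_allow · A = 60 · 105.7 = 6341 N = 6.341 kN.

6.34 kN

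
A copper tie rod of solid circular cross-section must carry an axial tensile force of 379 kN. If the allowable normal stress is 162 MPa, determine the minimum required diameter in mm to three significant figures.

54.6 mm

Required area A ≥ P/σ_allow = 379000/162 = 2340 mm².
For a solid circular section, d ≥ √(4A/π) = 54.58 mm.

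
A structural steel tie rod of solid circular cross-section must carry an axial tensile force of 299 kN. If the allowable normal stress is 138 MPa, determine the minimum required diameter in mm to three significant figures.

52.5 mm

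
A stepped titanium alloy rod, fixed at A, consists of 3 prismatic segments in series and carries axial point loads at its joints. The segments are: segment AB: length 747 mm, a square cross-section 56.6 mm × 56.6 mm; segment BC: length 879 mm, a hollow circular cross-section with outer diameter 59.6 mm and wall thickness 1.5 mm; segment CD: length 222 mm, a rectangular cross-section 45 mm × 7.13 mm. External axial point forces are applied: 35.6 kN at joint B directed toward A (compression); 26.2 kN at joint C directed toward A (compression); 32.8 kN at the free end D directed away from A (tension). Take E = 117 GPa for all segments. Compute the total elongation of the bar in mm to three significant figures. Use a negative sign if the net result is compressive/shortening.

Internal axial forces (sectioning from the free end, tension +): N_CD = 32.8 kN, N_BC = 6.6 kN, N_AB = -29 kN.
A_AB = 3204 mm².
A_BC = 273.8 mm².
A_CD = 320.9 mm².
δ_AB = -29000·747/(3204·117000) = -0.0578 mm
δ_BC = 6600·879/(273.8·117000) = 0.1811 mm
δ_CD = 32800·222/(320.9·117000) = 0.194 mm
δ = Σδ_i = 0.3173 mm.

0.317 mm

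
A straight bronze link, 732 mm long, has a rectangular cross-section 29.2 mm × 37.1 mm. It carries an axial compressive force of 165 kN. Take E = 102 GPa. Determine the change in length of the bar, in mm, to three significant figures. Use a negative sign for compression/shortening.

A = 1083 mm².
δ_mech = NL/(AE) = -165000·732/(1083·102000) = -1.093 mm.

-1.09 mm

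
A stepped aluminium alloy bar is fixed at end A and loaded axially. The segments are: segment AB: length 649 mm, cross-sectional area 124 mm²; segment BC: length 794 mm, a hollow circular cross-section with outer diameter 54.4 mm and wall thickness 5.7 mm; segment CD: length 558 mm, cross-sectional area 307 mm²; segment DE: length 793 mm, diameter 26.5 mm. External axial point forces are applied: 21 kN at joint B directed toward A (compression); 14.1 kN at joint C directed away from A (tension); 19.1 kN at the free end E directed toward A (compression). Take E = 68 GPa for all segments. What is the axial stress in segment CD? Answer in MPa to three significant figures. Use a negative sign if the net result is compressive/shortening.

-62.2 MPa

Internal axial forces (sectioning from the free end, tension +): N_DE = -19.1 kN, N_CD = -19.1 kN, N_BC = -5 kN, N_AB = -26 kN.
σ_CD = N_CD/A_CD = -19100/307 = -62.21 MPa.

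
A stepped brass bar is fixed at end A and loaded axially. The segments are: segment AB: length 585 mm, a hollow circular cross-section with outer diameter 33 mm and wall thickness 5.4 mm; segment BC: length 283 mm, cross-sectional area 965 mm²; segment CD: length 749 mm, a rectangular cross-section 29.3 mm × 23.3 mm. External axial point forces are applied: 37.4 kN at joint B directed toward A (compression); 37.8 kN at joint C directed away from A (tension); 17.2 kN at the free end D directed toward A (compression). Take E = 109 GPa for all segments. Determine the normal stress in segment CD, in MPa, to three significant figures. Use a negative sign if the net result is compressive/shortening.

-25.2 MPa

Internal axial forces (sectioning from the free end, tension +): N_CD = -17.2 kN, N_BC = 20.6 kN, N_AB = -16.8 kN.
A_CD = 682.7 mm².
σ_CD = N_CD/A_CD = -17200/682.7 = -25.19 MPa.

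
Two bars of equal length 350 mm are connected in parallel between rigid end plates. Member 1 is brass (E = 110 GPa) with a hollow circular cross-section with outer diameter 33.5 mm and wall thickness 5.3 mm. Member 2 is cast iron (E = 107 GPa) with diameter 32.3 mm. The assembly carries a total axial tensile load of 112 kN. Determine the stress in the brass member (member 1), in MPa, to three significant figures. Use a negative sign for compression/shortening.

88.4 MPa

A_1 = 469.5 mm².
A_2 = 819.4 mm².
Equal strain + equilibrium ⇒ each member carries load in proportion to AE: A₁E₁ = 51650000 N, A₂E₂ = 87680000 N, ΣAE = 139300000 N.
σ₁ = P·E₁/ΣAE = 112000·110000/139300000 = 88.43 MPa.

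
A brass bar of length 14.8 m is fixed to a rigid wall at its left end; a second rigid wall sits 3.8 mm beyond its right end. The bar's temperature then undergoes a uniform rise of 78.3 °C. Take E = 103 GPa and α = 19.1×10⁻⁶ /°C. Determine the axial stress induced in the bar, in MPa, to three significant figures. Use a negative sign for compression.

Free thermal expansion αLΔT = 19.1e-6 · 14800 · 78.3 = 22.13 mm.
The walls engage after the gap closes; constrained expansion = 22.13 − 3.8 = 18.33 mm.
The walls impose strain ε = −(18.33)/14800 = -1.2388e-03; σ = Eε = 103000 · -1.2388e-03 = -127.6 MPa.

-128 MPa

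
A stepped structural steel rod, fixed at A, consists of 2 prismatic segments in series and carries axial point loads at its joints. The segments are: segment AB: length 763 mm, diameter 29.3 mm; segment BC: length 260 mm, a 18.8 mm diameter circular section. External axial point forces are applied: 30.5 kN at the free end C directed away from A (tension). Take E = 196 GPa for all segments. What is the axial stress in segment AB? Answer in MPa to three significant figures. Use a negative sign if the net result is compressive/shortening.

Internal axial forces (sectioning from the free end, tension +): N_BC = 30.5 kN, N_AB = 30.5 kN.
A_AB = 674.3 mm².
σ_AB = N_AB/A_AB = 30500/674.3 = 45.24 MPa.

45.2 MPa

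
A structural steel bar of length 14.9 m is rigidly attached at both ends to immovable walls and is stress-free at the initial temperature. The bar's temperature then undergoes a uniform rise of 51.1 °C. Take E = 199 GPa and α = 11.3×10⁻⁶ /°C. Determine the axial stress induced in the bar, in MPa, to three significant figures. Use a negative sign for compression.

-115 MPa

Free thermal expansion αLΔT = 11.3e-6 · 14900 · 51.1 = 8.604 mm.
The walls impose strain ε = −(8.604)/14900 = -5.7743e-04; σ = Eε = 199000 · -5.7743e-04 = -114.9 MPa.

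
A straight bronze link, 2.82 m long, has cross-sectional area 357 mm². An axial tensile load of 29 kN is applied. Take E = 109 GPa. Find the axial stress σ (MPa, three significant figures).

81.2 MPa

σ = N/A = 29000/357 = 81.23 MPa.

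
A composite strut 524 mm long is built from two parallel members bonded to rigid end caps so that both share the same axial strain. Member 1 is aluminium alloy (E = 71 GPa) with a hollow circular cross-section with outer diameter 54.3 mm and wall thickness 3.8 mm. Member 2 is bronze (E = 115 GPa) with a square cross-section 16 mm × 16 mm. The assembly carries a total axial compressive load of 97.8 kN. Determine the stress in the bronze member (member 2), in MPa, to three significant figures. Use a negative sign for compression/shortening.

-156 MPa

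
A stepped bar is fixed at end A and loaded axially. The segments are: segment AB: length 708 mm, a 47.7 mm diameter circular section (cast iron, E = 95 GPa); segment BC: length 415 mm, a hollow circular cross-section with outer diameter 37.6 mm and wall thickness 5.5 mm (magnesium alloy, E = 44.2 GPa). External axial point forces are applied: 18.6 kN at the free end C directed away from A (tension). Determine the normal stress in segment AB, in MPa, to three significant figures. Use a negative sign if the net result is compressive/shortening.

10.4 MPa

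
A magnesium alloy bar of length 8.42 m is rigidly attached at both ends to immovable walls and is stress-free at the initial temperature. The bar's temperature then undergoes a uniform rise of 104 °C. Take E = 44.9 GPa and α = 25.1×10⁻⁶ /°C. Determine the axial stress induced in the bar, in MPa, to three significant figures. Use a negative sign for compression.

Free thermal expansion αLΔT = 25.1e-6 · 8420 · 104 = 21.98 mm.
The walls impose strain ε = −(21.98)/8420 = -2.6104e-03; σ = Eε = 44900 · -2.6104e-03 = -117.2 MPa.

-117 MPa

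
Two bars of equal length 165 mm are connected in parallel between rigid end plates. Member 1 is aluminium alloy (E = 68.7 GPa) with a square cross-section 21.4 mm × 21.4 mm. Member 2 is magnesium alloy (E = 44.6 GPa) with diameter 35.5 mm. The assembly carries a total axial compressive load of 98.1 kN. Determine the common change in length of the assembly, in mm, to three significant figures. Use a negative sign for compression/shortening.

-0.214 mm

A_1 = 458 mm².
A_2 = 989.8 mm².
Equal strain + equilibrium ⇒ each member carries load in proportion to AE: A₁E₁ = 31460000 N, A₂E₂ = 44140000 N, ΣAE = 75610000 N.
δ = PL/ΣAE = -98100·165/75610000 = -0.2141 mm.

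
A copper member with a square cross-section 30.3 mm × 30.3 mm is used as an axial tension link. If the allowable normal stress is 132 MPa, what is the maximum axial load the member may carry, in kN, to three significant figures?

A = 918.1 mm².
P_max = σ_allow · A = 132 · 918.1 = 121200 N = 121.2 kN.

121 kN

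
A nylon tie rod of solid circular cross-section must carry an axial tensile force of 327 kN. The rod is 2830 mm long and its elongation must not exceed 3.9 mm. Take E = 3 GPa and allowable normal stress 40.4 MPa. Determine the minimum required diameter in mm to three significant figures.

317 mm

Required area A ≥ P/σ_allow = 327000/40.4 = 8094 mm².
For a solid circular section, d ≥ √(4A/π) = 101.5 mm.
Elongation limit: A ≥ PL/(Eδ_allow) = 327000·2830/(3000·3.9) = 79090 mm² ⇒ d ≥ 317.3 mm.
The elongation limit governs.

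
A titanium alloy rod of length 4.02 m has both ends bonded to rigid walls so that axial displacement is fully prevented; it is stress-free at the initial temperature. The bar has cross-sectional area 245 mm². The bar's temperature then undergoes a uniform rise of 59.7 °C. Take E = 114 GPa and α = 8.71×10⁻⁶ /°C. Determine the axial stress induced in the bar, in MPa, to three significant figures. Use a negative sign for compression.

-59.3 MPa

Free thermal expansion αLΔT = 8.71e-6 · 4020 · 59.7 = 2.09 mm.
The walls impose strain ε = −(2.09)/4020 = -5.1999e-04; σ = Eε = 114000 · -5.1999e-04 = -59.28 MPa.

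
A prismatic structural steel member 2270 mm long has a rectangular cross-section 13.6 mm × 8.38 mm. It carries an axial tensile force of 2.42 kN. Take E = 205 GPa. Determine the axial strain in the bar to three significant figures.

A = 114 mm².
σ = N/A = 21.23 MPa; ε = σ/E = 21.23/205000 = 1.036e-04.

1.04e-04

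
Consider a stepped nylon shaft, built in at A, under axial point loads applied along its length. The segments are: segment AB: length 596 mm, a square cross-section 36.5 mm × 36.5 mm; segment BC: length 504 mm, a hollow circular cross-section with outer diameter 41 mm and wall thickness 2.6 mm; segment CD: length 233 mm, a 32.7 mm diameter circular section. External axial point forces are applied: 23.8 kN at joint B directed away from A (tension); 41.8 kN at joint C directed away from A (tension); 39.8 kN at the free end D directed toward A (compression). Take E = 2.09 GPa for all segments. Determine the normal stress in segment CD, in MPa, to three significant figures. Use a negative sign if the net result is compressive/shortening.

-47.4 MPa

Internal axial forces (sectioning from the free end, tension +): N_CD = -39.8 kN, N_BC = 2 kN, N_AB = 25.8 kN.
A_CD = 839.8 mm².
σ_CD = N_CD/A_CD = -39800/839.8 = -47.39 MPa.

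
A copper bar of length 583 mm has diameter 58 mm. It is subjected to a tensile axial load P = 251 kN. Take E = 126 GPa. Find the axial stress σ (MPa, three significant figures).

A = 2642 mm².
σ = N/A = 251000/2642 = 95 MPa.

95.0 MPa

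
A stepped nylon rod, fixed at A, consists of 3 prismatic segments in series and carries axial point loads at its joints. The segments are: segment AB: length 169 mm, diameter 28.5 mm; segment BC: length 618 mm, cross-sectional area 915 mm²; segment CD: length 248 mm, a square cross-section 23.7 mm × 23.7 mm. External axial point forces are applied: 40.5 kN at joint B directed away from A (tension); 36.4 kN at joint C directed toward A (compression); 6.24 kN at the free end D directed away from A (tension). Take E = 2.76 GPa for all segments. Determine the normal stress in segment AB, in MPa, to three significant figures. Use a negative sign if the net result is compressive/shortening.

16.2 MPa

Internal axial forces (sectioning from the free end, tension +): N_CD = 6.24 kN, N_BC = -30.16 kN, N_AB = 10.34 kN.
A_AB = 637.9 mm².
σ_AB = N_AB/A_AB = 10340/637.9 = 16.21 MPa.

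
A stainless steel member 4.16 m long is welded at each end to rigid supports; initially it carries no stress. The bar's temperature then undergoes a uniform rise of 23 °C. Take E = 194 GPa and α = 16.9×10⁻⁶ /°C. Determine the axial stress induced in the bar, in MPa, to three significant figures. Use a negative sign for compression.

Free thermal expansion αLΔT = 16.9e-6 · 4160 · 23 = 1.617 mm.
The walls impose strain ε = −(1.617)/4160 = -3.8870e-04; σ = Eε = 194000 · -3.8870e-04 = -75.41 MPa.

-75.4 MPa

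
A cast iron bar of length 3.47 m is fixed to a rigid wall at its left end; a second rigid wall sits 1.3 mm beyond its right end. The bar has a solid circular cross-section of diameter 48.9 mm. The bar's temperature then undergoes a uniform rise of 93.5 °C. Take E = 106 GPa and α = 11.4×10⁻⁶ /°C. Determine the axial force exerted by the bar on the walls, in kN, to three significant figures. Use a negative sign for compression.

Free thermal expansion αLΔT = 11.4e-6 · 3470 · 93.5 = 3.699 mm.
The walls engage after the gap closes; constrained expansion = 3.699 − 1.3 = 2.399 mm.
The walls impose strain ε = −(2.399)/3470 = -6.9126e-04; σ = Eε = 106000 · -6.9126e-04 = -73.27 MPa.
Wall reaction R = σ·A = -73.27·1878 = -137600 N = -137.6 kN.

-138 kN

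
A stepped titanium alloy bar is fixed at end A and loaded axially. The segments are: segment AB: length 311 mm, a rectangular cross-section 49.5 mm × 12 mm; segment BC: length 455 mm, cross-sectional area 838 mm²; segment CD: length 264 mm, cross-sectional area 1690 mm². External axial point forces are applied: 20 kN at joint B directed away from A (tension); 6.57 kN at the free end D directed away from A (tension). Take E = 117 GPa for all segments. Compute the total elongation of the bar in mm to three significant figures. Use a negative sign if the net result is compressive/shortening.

0.158 mm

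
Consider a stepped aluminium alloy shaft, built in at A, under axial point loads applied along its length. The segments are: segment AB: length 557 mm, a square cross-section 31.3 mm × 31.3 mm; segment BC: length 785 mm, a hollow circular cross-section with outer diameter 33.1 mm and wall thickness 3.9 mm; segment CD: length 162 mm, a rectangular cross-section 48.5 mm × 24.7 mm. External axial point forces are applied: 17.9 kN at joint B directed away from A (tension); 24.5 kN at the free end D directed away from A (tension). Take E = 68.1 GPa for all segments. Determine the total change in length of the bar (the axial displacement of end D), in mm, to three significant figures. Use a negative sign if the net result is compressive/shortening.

1.19 mm

Internal axial forces (sectioning from the free end, tension +): N_CD = 24.5 kN, N_BC = 24.5 kN, N_AB = 42.4 kN.
A_AB = 979.7 mm².
A_BC = 357.8 mm².
A_CD = 1198 mm².
δ_AB = 42400·557/(979.7·68100) = 0.354 mm
δ_BC = 24500·785/(357.8·68100) = 0.7894 mm
δ_CD = 24500·162/(1198·68100) = 0.04865 mm
δ = Σδ_i = 1.192 mm.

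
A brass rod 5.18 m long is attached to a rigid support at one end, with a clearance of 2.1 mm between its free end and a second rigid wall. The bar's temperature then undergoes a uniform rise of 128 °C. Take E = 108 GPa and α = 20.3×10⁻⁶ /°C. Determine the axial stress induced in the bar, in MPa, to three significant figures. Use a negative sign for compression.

-237 MPa

Free thermal expansion αLΔT = 20.3e-6 · 5180 · 128 = 13.46 mm.
The walls engage after the gap closes; constrained expansion = 13.46 − 2.1 = 11.36 mm.
The walls impose strain ε = −(11.36)/5180 = -2.1930e-03; σ = Eε = 108000 · -2.1930e-03 = -236.8 MPa.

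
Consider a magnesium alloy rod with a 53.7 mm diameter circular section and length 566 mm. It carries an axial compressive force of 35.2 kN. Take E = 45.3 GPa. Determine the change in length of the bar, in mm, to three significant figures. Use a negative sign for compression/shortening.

-0.194 mm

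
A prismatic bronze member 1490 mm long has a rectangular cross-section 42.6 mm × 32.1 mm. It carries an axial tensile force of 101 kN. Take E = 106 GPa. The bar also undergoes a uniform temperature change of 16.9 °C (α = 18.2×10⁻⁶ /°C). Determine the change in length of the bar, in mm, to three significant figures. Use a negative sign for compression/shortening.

1.50 mm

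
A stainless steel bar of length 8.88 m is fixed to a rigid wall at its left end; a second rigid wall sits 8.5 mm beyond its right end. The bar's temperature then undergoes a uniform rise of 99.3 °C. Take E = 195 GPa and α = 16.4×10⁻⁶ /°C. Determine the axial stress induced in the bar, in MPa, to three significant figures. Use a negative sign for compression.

-131 MPa

Free thermal expansion αLΔT = 16.4e-6 · 8880 · 99.3 = 14.46 mm.
The walls engage after the gap closes; constrained expansion = 14.46 − 8.5 = 5.961 mm.
The walls impose strain ε = −(5.961)/8880 = -6.7131e-04; σ = Eε = 195000 · -6.7131e-04 = -130.9 MPa.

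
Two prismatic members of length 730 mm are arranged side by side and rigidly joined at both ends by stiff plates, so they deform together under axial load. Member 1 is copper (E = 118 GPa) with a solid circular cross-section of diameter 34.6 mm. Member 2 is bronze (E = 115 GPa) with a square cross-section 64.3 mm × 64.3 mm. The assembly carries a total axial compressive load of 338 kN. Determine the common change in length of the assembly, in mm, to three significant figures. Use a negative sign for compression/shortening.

-0.421 mm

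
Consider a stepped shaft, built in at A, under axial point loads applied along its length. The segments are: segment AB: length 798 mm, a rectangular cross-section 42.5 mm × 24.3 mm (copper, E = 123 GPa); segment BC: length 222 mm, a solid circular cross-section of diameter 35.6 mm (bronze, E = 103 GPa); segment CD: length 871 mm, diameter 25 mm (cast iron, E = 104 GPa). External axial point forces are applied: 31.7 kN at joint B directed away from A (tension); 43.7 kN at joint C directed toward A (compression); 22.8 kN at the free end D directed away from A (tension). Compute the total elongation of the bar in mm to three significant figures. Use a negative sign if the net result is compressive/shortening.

0.412 mm

Internal axial forces (sectioning from the free end, tension +): N_CD = 22.8 kN, N_BC = -20.9 kN, N_AB = 10.8 kN.
A_AB = 1033 mm².
A_BC = 995.4 mm².
A_CD = 490.9 mm².
δ_AB = 10800·798/(1033·123000) = 0.06785 mm
δ_BC = -20900·222/(995.4·103000) = -0.04526 mm
δ_CD = 22800·871/(490.9·104000) = 0.389 mm
δ = Σδ_i = 0.4116 mm.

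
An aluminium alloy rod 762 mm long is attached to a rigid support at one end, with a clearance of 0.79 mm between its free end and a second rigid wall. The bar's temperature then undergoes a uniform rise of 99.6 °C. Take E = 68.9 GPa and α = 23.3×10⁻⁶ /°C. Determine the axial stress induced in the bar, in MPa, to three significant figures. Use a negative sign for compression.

-88.5 MPa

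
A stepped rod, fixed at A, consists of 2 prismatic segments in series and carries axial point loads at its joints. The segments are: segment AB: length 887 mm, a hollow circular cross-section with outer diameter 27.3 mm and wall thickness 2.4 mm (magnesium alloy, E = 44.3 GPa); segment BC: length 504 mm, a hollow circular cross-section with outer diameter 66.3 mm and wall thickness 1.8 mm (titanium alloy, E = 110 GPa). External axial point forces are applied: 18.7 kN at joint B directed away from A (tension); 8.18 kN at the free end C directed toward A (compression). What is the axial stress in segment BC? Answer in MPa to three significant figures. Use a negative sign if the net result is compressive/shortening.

-22.4 MPa

Internal axial forces (sectioning from the free end, tension +): N_BC = -8.18 kN, N_AB = 10.52 kN.
A_BC = 364.7 mm².
σ_BC = N_BC/A_BC = -8180/364.7 = -22.43 MPa.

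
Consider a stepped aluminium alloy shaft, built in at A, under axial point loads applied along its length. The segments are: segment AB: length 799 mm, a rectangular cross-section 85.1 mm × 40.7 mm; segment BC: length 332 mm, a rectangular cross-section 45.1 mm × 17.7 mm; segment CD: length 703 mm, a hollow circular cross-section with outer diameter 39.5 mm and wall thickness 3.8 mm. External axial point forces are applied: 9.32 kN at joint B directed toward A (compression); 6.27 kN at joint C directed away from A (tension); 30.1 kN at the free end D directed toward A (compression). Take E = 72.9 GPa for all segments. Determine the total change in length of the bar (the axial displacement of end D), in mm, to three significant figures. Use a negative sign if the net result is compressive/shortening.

-0.922 mm

Internal axial forces (sectioning from the free end, tension +): N_CD = -30.1 kN, N_BC = -23.83 kN, N_AB = -33.15 kN.
A_AB = 3464 mm².
A_BC = 798.3 mm².
A_CD = 426.2 mm².
δ_AB = -33150·799/(3464·72900) = -0.1049 mm
δ_BC = -23830·332/(798.3·72900) = -0.136 mm
δ_CD = -30100·703/(426.2·72900) = -0.6811 mm
δ = Σδ_i = -0.9219 mm.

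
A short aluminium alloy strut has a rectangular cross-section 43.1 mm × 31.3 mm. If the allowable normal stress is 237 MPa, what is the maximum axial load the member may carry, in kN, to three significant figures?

A = 1349 mm².
P_max = σ_allow · A = 237 · 1349 = 319700 N = 319.7 kN.

320 kN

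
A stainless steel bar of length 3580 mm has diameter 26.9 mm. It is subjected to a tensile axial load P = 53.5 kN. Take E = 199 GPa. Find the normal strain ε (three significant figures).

4.73e-04

A = 568.3 mm².
σ = N/A = 94.14 MPa; ε = σ/E = 94.14/199000 = 4.730e-04.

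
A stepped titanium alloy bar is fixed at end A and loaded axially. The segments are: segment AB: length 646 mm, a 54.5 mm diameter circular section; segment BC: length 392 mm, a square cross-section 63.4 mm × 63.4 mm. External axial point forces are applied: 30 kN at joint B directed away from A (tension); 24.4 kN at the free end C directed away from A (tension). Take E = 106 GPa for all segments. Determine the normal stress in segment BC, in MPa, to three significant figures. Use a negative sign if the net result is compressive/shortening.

6.07 MPa

Internal axial forces (sectioning from the free end, tension +): N_BC = 24.4 kN, N_AB = 54.4 kN.
A_BC = 4020 mm².
σ_BC = N_BC/A_BC = 24400/4020 = 6.07 MPa.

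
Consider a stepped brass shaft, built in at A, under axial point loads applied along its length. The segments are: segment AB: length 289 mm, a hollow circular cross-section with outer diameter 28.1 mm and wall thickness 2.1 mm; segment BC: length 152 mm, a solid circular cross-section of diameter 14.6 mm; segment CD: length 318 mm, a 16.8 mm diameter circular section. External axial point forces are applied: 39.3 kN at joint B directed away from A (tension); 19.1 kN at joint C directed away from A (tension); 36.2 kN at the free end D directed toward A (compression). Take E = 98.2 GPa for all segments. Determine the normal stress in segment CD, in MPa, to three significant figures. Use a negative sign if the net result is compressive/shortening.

Internal axial forces (sectioning from the free end, tension +): N_CD = -36.2 kN, N_BC = -17.1 kN, N_AB = 22.2 kN.
A_CD = 221.7 mm².
σ_CD = N_CD/A_CD = -36200/221.7 = -163.3 MPa.

-163 MPa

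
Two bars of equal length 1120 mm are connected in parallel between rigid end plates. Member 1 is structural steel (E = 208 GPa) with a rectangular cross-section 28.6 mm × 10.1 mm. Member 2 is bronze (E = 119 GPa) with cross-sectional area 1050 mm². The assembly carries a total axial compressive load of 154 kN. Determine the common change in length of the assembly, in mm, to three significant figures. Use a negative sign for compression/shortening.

A_1 = 288.9 mm².
Equal strain + equilibrium ⇒ each member carries load in proportion to AE: A₁E₁ = 60080000 N, A₂E₂ = 125000000 N, ΣAE = 185000000 N.
δ = PL/ΣAE = -154000·1120/185000000 = -0.9322 mm.

-0.932 mm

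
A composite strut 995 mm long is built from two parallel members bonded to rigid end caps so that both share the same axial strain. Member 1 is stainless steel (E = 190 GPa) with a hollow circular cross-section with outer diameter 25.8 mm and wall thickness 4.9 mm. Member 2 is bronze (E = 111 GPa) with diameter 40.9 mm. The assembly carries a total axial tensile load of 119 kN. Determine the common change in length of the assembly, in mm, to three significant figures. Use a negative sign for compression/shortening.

A_1 = 321.7 mm².
A_2 = 1314 mm².
Equal strain + equilibrium ⇒ each member carries load in proportion to AE: A₁E₁ = 61130000 N, A₂E₂ = 145800000 N, ΣAE = 207000000 N.
δ = PL/ΣAE = 119000·995/207000000 = 0.5721 mm.

0.572 mm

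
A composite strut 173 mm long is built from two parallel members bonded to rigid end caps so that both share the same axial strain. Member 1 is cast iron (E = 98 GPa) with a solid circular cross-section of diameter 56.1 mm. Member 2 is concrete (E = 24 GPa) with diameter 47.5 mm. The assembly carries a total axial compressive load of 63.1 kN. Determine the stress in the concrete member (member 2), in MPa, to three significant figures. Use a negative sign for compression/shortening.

A_1 = 2472 mm².
A_2 = 1772 mm².
Equal strain + equilibrium ⇒ each member carries load in proportion to AE: A₁E₁ = 242200000 N, A₂E₂ = 42530000 N, ΣAE = 284800000 N.
σ₂ = P·E₂/ΣAE = -63100·24000/284800000 = -5.318 MPa.

-5.32 MPa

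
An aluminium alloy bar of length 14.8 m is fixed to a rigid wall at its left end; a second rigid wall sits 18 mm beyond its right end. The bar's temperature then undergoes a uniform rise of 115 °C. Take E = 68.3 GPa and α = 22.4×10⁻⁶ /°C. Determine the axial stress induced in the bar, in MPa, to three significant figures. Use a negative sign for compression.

-92.9 MPa

Free thermal expansion αLΔT = 22.4e-6 · 14800 · 115 = 38.12 mm.
The walls engage after the gap closes; constrained expansion = 38.12 − 18 = 20.12 mm.
The walls impose strain ε = −(20.12)/14800 = -1.3598e-03; σ = Eε = 68300 · -1.3598e-03 = -92.87 MPa.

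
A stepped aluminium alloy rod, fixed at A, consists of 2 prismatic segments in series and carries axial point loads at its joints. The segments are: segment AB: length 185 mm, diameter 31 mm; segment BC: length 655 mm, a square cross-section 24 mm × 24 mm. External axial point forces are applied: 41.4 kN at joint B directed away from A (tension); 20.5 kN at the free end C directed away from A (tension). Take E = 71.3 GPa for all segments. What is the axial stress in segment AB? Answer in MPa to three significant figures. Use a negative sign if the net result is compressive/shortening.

82.0 MPa

Internal axial forces (sectioning from the free end, tension +): N_BC = 20.5 kN, N_AB = 61.9 kN.
A_AB = 754.8 mm².
σ_AB = N_AB/A_AB = 61900/754.8 = 82.01 MPa.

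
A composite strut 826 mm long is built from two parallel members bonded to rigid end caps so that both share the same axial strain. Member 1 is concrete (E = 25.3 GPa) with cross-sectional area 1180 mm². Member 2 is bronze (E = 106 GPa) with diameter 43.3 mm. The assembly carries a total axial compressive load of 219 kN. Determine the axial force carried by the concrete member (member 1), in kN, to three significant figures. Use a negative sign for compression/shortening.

-35.2 kN

A_2 = 1473 mm².
Equal strain + equilibrium ⇒ each member carries load in proportion to AE: A₁E₁ = 29850000 N, A₂E₂ = 156100000 N, ΣAE = 185900000 N.
F₁ = P·A₁E₁/ΣAE = -219000·29850000/185900000 = -35160 N.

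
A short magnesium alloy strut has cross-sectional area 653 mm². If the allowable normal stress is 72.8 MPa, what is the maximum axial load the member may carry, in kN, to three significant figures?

47.5 kN

P_max = σ_allow · A = 72.8 · 653 = 47540 N = 47.54 kN.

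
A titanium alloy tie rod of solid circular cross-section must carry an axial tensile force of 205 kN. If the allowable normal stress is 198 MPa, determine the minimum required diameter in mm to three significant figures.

36.3 mm

Required area A ≥ P/σ_allow = 205000/198 = 1035 mm².
For a solid circular section, d ≥ √(4A/π) = 36.31 mm.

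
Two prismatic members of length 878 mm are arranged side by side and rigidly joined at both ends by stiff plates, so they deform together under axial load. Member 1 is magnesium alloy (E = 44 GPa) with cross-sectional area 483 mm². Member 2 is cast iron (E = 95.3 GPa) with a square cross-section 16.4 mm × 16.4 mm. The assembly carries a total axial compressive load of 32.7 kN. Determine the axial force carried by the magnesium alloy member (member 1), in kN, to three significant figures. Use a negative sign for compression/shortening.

A_2 = 269 mm².
Equal strain + equilibrium ⇒ each member carries load in proportion to AE: A₁E₁ = 21250000 N, A₂E₂ = 25630000 N, ΣAE = 46880000 N.
F₁ = P·A₁E₁/ΣAE = -32700·21250000/46880000 = -14820 N.

-14.8 kN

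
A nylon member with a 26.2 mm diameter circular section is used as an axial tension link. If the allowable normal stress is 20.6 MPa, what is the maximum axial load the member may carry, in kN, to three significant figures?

A = 539.1 mm².
P_max = σ_allow · A = 20.6 · 539.1 = 11110 N = 11.11 kN.

11.1 kN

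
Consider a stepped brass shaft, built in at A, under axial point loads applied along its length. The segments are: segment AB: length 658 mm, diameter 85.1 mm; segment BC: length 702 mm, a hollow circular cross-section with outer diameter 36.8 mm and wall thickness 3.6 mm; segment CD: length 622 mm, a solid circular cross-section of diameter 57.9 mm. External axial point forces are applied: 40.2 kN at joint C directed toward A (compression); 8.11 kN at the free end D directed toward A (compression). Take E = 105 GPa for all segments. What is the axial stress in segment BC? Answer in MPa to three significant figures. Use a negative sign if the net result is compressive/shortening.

-129 MPa

Internal axial forces (sectioning from the free end, tension +): N_CD = -8.11 kN, N_BC = -48.31 kN, N_AB = -48.31 kN.
A_BC = 375.5 mm².
σ_BC = N_BC/A_BC = -48310/375.5 = -128.7 MPa.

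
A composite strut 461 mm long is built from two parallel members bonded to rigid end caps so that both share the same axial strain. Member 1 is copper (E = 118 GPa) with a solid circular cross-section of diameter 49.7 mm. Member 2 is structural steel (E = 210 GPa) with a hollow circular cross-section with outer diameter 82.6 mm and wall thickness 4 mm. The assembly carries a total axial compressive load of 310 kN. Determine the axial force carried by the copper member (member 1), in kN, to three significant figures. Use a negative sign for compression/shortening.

A_1 = 1940 mm².
A_2 = 987.7 mm².
Equal strain + equilibrium ⇒ each member carries load in proportion to AE: A₁E₁ = 228900000 N, A₂E₂ = 207400000 N, ΣAE = 436300000 N.
F₁ = P·A₁E₁/ΣAE = -310000·228900000/436300000 = -162600 N.

-163 kN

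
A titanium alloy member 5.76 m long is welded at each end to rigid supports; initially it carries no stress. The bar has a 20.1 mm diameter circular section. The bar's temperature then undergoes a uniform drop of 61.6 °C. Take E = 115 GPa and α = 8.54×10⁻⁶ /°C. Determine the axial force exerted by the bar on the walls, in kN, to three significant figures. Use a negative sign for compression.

19.2 kN

Free thermal expansion αLΔT = 8.54e-6 · 5760 · -61.6 = -3.03 mm.
The walls impose strain ε = −(-3.03)/5760 = 5.2606e-04; σ = Eε = 115000 · 5.2606e-04 = 60.5 MPa.
Wall reaction R = σ·A = 60.5·317.3 = 19200 N = 19.2 kN.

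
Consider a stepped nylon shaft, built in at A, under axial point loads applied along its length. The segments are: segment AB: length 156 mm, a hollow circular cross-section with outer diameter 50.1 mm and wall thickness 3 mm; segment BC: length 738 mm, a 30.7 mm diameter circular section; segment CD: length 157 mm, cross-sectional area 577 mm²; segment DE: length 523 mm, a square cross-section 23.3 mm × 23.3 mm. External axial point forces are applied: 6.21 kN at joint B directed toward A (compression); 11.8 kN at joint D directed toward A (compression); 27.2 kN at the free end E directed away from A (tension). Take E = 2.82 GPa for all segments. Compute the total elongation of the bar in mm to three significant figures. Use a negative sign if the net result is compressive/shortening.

Internal axial forces (sectioning from the free end, tension +): N_DE = 27.2 kN, N_CD = 15.4 kN, N_BC = 15.4 kN, N_AB = 9.19 kN.
A_AB = 443.9 mm².
A_BC = 740.2 mm².
A_DE = 542.9 mm².
δ_AB = 9190·156/(443.9·2820) = 1.145 mm
δ_BC = 15400·738/(740.2·2820) = 5.445 mm
δ_CD = 15400·157/(577·2820) = 1.486 mm
δ_DE = 27200·523/(542.9·2820) = 9.292 mm
δ = Σδ_i = 17.37 mm.

17.4 mm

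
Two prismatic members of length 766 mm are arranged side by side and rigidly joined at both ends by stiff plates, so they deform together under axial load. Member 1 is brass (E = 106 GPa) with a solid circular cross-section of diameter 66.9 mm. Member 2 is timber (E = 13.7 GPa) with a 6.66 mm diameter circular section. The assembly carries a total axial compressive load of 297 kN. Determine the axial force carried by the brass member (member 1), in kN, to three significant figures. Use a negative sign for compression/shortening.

A_1 = 3515 mm².
A_2 = 34.84 mm².
Equal strain + equilibrium ⇒ each member carries load in proportion to AE: A₁E₁ = 372600000 N, A₂E₂ = 477300 N, ΣAE = 373100000 N.
F₁ = P·A₁E₁/ΣAE = -297000·372600000/373100000 = -296600 N.

-297 kN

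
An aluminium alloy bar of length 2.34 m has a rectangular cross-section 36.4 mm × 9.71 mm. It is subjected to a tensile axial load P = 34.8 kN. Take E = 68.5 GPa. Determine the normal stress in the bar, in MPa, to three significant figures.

A = 353.4 mm².
σ = N/A = 34800/353.4 = 98.46 MPa.

98.5 MPa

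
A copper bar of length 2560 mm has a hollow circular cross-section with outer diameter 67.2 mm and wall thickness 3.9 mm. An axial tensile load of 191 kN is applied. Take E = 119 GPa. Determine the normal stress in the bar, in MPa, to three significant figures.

246 MPa

A = 775.6 mm².
σ = N/A = 191000/775.6 = 246.3 MPa.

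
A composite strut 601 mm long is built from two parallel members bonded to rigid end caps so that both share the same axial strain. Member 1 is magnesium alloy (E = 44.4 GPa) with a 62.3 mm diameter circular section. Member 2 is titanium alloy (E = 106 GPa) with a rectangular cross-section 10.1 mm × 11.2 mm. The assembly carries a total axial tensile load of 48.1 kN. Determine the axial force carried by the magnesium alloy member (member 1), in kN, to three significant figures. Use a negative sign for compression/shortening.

44.2 kN

A_1 = 3048 mm².
A_2 = 113.1 mm².
Equal strain + equilibrium ⇒ each member carries load in proportion to AE: A₁E₁ = 135300000 N, A₂E₂ = 11990000 N, ΣAE = 147300000 N.
F₁ = P·A₁E₁/ΣAE = 48100·135300000/147300000 = 44190 N.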